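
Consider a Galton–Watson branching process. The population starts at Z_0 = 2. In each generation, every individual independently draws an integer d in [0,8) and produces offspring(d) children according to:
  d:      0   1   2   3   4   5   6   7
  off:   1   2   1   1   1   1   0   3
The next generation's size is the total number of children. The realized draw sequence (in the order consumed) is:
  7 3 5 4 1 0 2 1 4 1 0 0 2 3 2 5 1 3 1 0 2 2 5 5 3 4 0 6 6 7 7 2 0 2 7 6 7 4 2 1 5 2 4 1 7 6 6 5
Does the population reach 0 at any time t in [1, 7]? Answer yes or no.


no

gen 0: Z_0=2, draws=[7, 3], offspring=[3, 1], Z_1=4
gen 1: Z_1=4, draws=[5, 4, 1, 0], offspring=[1, 1, 2, 1], Z_2=5
gen 2: Z_2=5, draws=[2, 1, 4, 1, 0], offspring=[1, 2, 1, 2, 1], Z_3=7
gen 3: Z_3=7, draws=[0, 2, 3, 2, 5, 1, 3], offspring=[1, 1, 1, 1, 1, 2, 1], Z_4=8
gen 4: Z_4=8, draws=[1, 0, 2, 2, 5, 5, 3, 4], offspring=[2, 1, 1, 1, 1, 1, 1, 1], Z_5=9
gen 5: Z_5=9, draws=[0, 6, 6, 7, 7, 2, 0, 2, 7], offspring=[1, 0, 0, 3, 3, 1, 1, 1, 3], Z_6=13
gen 6: Z_6=13, draws=[6, 7, 4, 2, 1, 5, 2, 4, 1, 7, 6, 6, 5], offspring=[0, 3, 1, 1, 2, 1, 1, 1, 2, 3, 0, 0, 1], Z_7=16


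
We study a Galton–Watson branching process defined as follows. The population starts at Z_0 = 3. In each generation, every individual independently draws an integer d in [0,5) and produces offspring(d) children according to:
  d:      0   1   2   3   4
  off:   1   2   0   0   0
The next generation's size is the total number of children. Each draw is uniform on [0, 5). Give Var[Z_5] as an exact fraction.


Outcome values over d=0..4: [1, 2, 0, 0, 0]
Σy = 3, Σy² = 5, M = 5
μ = 3/5 = 3/5,  σ² = 5/5 − (3/5)² = 16/25
V_0 = 0, E_0 = 3
V_1 = 16/25·E_0 + (3/5)²·V_0 = 48/25;  E_1 = 9/5
V_2 = 16/25·E_1 + (3/5)²·V_1 = 1152/625;  E_2 = 27/25
V_3 = 16/25·E_2 + (3/5)²·V_2 = 21168/15625;  E_3 = 81/125
V_4 = 16/25·E_3 + (3/5)²·V_3 = 352512/390625;  E_4 = 243/625
V_5 = 16/25·E_4 + (3/5)²·V_4 = 5602608/9765625;  E_5 = 729/3125

5602608/9765625


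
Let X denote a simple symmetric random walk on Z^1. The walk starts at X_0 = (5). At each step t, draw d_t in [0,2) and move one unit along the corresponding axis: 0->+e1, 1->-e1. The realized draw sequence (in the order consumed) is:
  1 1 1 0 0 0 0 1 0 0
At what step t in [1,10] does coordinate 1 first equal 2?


3

t=0: X=(5), d=1 → -e1, X_1=(4)
t=1: X=(4), d=1 → -e1, X_2=(3)
t=2: X=(3), d=1 → -e1, X_3=(2)
t=3: X=(2), d=0 → +e1, X_4=(3)
t=4: X=(3), d=0 → +e1, X_5=(4)
t=5: X=(4), d=0 → +e1, X_6=(5)
t=6: X=(5), d=0 → +e1, X_7=(6)
t=7: X=(6), d=1 → -e1, X_8=(5)
t=8: X=(5), d=0 → +e1, X_9=(6)
t=9: X=(6), d=0 → +e1, X_10=(7)


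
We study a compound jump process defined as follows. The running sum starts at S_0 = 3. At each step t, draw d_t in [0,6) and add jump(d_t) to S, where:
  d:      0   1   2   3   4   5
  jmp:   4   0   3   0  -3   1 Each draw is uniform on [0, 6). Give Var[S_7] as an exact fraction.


Outcome values over d=0..5: [4, 0, 3, 0, -3, 1]
Σy = 5, Σy² = 35, M = 6
μ = 5/6 = 5/6,  σ² = 35/6 − (5/6)² = 185/36
Independent increments: Var[S_7] = 7·σ² = 7·(185/36) = 1295/36

1295/36


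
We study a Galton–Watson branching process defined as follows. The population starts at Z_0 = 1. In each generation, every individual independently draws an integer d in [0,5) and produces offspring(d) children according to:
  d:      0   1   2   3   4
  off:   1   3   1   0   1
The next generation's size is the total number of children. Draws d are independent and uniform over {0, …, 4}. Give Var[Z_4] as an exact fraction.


3478464/390625

Outcome values over d=0..4: [1, 3, 1, 0, 1]
Σy = 6, Σy² = 12, M = 5
μ = 6/5 = 6/5,  σ² = 12/5 − (6/5)² = 24/25
V_0 = 0, E_0 = 1
V_1 = 24/25·E_0 + (6/5)²·V_0 = 24/25;  E_1 = 6/5
V_2 = 24/25·E_1 + (6/5)²·V_1 = 1584/625;  E_2 = 36/25
V_3 = 24/25·E_2 + (6/5)²·V_2 = 78624/15625;  E_3 = 216/125
V_4 = 24/25·E_3 + (6/5)²·V_3 = 3478464/390625;  E_4 = 1296/625


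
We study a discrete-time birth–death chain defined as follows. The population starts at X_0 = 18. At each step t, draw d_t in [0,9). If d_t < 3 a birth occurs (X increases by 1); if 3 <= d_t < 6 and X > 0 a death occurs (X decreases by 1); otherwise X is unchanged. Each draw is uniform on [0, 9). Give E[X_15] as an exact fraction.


18

X can drop by at most 1 per step and X_0 = 18 > T = 15, so X_t >= 18 − t >= 3 > 0 for every t <= 15: the floor at 0 (the 'and X > 0' condition) never binds. Hence X_15 = X_0 + Σ_{t<15} Y_t with i.i.d. increments Y_t = y(d_t) ∈ {+1, −1, 0}.
Outcome values over d=0..8: [1, 1, 1, -1, -1, -1, 0, 0, 0]
Σy = 0, Σy² = 6, M = 9
μ = 0/9 = 0,  σ² = 6/9 − (0)² = 2/3
E[X_15] = 18 + 15·(0) = 18


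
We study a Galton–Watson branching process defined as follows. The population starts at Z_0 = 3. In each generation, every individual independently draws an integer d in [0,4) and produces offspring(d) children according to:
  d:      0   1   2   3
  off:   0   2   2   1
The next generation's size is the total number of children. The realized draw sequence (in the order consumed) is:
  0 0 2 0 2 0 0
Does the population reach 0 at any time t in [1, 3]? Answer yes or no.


gen 0: Z_0=3, draws=[0, 0, 2], offspring=[0, 0, 2], Z_1=2
gen 1: Z_1=2, draws=[0, 2], offspring=[0, 2], Z_2=2
gen 2: Z_2=2, draws=[0, 0], offspring=[0, 0], Z_3=0

yes


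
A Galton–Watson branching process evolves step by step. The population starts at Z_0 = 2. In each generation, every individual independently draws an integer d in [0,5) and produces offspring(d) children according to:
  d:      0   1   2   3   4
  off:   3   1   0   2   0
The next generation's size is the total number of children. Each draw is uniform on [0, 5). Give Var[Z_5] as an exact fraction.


409883328/9765625

Outcome values over d=0..4: [3, 1, 0, 2, 0]
Σy = 6, Σy² = 14, M = 5
μ = 6/5 = 6/5,  σ² = 14/5 − (6/5)² = 34/25
V_0 = 0, E_0 = 2
V_1 = 34/25·E_0 + (6/5)²·V_0 = 68/25;  E_1 = 12/5
V_2 = 34/25·E_1 + (6/5)²·V_1 = 4488/625;  E_2 = 72/25
V_3 = 34/25·E_2 + (6/5)²·V_2 = 222768/15625;  E_3 = 432/125
V_4 = 34/25·E_3 + (6/5)²·V_3 = 9855648/390625;  E_4 = 2592/625
V_5 = 34/25·E_4 + (6/5)²·V_4 = 409883328/9765625;  E_5 = 15552/3125


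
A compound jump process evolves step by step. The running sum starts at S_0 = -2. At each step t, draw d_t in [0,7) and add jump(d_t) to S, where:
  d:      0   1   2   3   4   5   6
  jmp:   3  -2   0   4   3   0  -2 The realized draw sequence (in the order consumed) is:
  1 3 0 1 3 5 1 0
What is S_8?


6

t=0: S=-2, d=1, jump=-2, S_1=-4
t=1: S=-4, d=3, jump=4, S_2=0
t=2: S=0, d=0, jump=3, S_3=3
t=3: S=3, d=1, jump=-2, S_4=1
t=4: S=1, d=3, jump=4, S_5=5
t=5: S=5, d=5, jump=0, S_6=5
t=6: S=5, d=1, jump=-2, S_7=3
t=7: S=3, d=0, jump=3, S_8=6


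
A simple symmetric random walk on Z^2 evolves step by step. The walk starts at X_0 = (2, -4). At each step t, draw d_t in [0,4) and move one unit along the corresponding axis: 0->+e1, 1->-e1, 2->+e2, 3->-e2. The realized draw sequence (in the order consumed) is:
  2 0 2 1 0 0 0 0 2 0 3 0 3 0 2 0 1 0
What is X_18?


t=0: X=(2, -4), d=2 → +e2, X_1=(2, -3)
t=1: X=(2, -3), d=0 → +e1, X_2=(3, -3)
t=2: X=(3, -3), d=2 → +e2, X_3=(3, -2)
t=3: X=(3, -2), d=1 → -e1, X_4=(2, -2)
t=4: X=(2, -2), d=0 → +e1, X_5=(3, -2)
t=5: X=(3, -2), d=0 → +e1, X_6=(4, -2)
t=6: X=(4, -2), d=0 → +e1, X_7=(5, -2)
t=7: X=(5, -2), d=0 → +e1, X_8=(6, -2)
t=8: X=(6, -2), d=2 → +e2, X_9=(6, -1)
t=9: X=(6, -1), d=0 → +e1, X_10=(7, -1)
t=10: X=(7, -1), d=3 → -e2, X_11=(7, -2)
t=11: X=(7, -2), d=0 → +e1, X_12=(8, -2)
t=12: X=(8, -2), d=3 → -e2, X_13=(8, -3)
t=13: X=(8, -3), d=0 → +e1, X_14=(9, -3)
t=14: X=(9, -3), d=2 → +e2, X_15=(9, -2)
t=15: X=(9, -2), d=0 → +e1, X_16=(10, -2)
t=16: X=(10, -2), d=1 → -e1, X_17=(9, -2)
t=17: X=(9, -2), d=0 → +e1, X_18=(10, -2)

(10, -2)


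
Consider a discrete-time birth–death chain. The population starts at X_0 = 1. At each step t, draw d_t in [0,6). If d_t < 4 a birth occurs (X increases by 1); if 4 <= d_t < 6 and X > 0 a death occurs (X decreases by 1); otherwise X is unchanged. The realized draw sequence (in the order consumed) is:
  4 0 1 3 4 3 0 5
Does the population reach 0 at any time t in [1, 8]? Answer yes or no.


t=0: X=1, d=4 → death, X_1=0
t=1: X=0, d=0 → birth, X_2=1
t=2: X=1, d=1 → birth, X_3=2
t=3: X=2, d=3 → birth, X_4=3
t=4: X=3, d=4 → death, X_5=2
t=5: X=2, d=3 → birth, X_6=3
t=6: X=3, d=0 → birth, X_7=4
t=7: X=4, d=5 → death, X_8=3

yes


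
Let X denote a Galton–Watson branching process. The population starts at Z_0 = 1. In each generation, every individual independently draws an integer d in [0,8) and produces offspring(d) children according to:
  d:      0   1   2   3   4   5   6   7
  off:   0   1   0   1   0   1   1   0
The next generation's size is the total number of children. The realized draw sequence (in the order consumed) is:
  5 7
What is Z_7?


0

gen 0: Z_0=1, draws=[5], offspring=[1], Z_1=1
gen 1: Z_1=1, draws=[7], offspring=[0], Z_2=0
gen 2: Z_2=0, draws=[], offspring=[], Z_3=0
gen 3: Z_3=0, draws=[], offspring=[], Z_4=0
gen 4: Z_4=0, draws=[], offspring=[], Z_5=0
gen 5: Z_5=0, draws=[], offspring=[], Z_6=0
gen 6: Z_6=0, draws=[], offspring=[], Z_7=0


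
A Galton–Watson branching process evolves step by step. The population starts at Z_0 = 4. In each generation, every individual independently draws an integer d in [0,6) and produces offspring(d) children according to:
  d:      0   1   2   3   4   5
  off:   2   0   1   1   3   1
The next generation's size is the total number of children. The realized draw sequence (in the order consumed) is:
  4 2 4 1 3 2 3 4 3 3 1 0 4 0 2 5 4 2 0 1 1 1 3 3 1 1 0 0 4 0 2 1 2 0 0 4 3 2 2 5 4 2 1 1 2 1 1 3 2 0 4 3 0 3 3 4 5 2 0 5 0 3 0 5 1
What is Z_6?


gen 0: Z_0=4, draws=[4, 2, 4, 1], offspring=[3, 1, 3, 0], Z_1=7
gen 1: Z_1=7, draws=[3, 2, 3, 4, 3, 3, 1], offspring=[1, 1, 1, 3, 1, 1, 0], Z_2=8
gen 2: Z_2=8, draws=[0, 4, 0, 2, 5, 4, 2, 0], offspring=[2, 3, 2, 1, 1, 3, 1, 2], Z_3=15
gen 3: Z_3=15, draws=[1, 1, 1, 3, 3, 1, 1, 0, 0, 4, 0, 2, 1, 2, 0], offspring=[0, 0, 0, 1, 1, 0, 0, 2, 2, 3, 2, 1, 0, 1, 2], Z_4=15
gen 4: Z_4=15, draws=[0, 4, 3, 2, 2, 5, 4, 2, 1, 1, 2, 1, 1, 3, 2], offspring=[2, 3, 1, 1, 1, 1, 3, 1, 0, 0, 1, 0, 0, 1, 1], Z_5=16
gen 5: Z_5=16, draws=[0, 4, 3, 0, 3, 3, 4, 5, 2, 0, 5, 0, 3, 0, 5, 1], offspring=[2, 3, 1, 2, 1, 1, 3, 1, 1, 2, 1, 2, 1, 2, 1, 0], Z_6=24

24


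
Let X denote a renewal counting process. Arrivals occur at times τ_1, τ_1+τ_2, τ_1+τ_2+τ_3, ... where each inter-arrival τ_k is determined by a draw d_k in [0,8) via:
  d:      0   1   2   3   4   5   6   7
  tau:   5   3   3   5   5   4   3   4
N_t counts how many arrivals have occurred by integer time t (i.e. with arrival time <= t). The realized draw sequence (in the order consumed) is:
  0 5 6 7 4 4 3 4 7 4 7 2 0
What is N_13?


3

draw d_1=0: τ_1=5, arrival time A_1=5
draw d_2=5: τ_2=4, arrival time A_2=9
draw d_3=6: τ_3=3, arrival time A_3=12
draw d_4=7: τ_4=4, arrival time A_4=16
draw d_5=4: τ_5=5, arrival time A_5=21
draw d_6=4: τ_6=5, arrival time A_6=26
draw d_7=3: τ_7=5, arrival time A_7=31
draw d_8=4: τ_8=5, arrival time A_8=36
draw d_9=7: τ_9=4, arrival time A_9=40
draw d_10=4: τ_10=5, arrival time A_10=45
draw d_11=7: τ_11=4, arrival time A_11=49
draw d_12=2: τ_12=3, arrival time A_12=52
draw d_13=0: τ_13=5, arrival time A_13=57
N_t over t=0..13: 0:0 1:0 2:0 3:0 4:0 5:1 6:1 7:1 8:1 9:2 10:2 11:2 12:3 13:3


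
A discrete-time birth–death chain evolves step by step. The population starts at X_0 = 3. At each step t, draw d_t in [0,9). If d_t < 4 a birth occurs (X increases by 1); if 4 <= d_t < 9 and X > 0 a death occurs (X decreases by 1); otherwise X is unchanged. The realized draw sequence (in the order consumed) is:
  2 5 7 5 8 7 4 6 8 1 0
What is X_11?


t=0: X=3, d=2 → birth, X_1=4
t=1: X=4, d=5 → death, X_2=3
t=2: X=3, d=7 → death, X_3=2
t=3: X=2, d=5 → death, X_4=1
t=4: X=1, d=8 → death, X_5=0
t=5: X=0, d=7 → hold, X_6=0
t=6: X=0, d=4 → hold, X_7=0
t=7: X=0, d=6 → hold, X_8=0
t=8: X=0, d=8 → hold, X_9=0
t=9: X=0, d=1 → birth, X_10=1
t=10: X=1, d=0 → birth, X_11=2

2


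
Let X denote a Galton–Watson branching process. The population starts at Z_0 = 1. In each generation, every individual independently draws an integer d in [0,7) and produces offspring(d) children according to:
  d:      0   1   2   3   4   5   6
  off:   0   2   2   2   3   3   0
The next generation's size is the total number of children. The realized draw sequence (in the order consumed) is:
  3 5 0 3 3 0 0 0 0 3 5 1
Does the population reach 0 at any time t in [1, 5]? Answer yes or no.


no

gen 0: Z_0=1, draws=[3], offspring=[2], Z_1=2
gen 1: Z_1=2, draws=[5, 0], offspring=[3, 0], Z_2=3
gen 2: Z_2=3, draws=[3, 3, 0], offspring=[2, 2, 0], Z_3=4
gen 3: Z_3=4, draws=[0, 0, 0, 3], offspring=[0, 0, 0, 2], Z_4=2
gen 4: Z_4=2, draws=[5, 1], offspring=[3, 2], Z_5=5


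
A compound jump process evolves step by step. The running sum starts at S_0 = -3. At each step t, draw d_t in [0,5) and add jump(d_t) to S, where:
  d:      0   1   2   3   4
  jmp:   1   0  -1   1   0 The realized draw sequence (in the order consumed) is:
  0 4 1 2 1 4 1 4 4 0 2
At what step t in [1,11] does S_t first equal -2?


1

t=0: S=-3, d=0, jump=1, S_1=-2
t=1: S=-2, d=4, jump=0, S_2=-2
t=2: S=-2, d=1, jump=0, S_3=-2
t=3: S=-2, d=2, jump=-1, S_4=-3
t=4: S=-3, d=1, jump=0, S_5=-3
t=5: S=-3, d=4, jump=0, S_6=-3
t=6: S=-3, d=1, jump=0, S_7=-3
t=7: S=-3, d=4, jump=0, S_8=-3
t=8: S=-3, d=4, jump=0, S_9=-3
t=9: S=-3, d=0, jump=1, S_10=-2
t=10: S=-2, d=2, jump=-1, S_11=-3


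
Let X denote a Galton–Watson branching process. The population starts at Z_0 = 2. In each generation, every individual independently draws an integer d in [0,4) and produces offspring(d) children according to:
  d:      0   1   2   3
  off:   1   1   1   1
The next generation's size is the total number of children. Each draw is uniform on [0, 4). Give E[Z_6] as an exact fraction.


Outcome values over d=0..3: [1, 1, 1, 1]
Σy = 4, Σy² = 4, M = 4
μ = 4/4 = 1,  σ² = 4/4 − (1)² = 0
E[Z_0] = 2
E[Z_1] = 1·E[Z_0] = 2
E[Z_2] = 1·E[Z_1] = 2
E[Z_3] = 1·E[Z_2] = 2
E[Z_4] = 1·E[Z_3] = 2
E[Z_5] = 1·E[Z_4] = 2
E[Z_6] = 1·E[Z_5] = 2

2


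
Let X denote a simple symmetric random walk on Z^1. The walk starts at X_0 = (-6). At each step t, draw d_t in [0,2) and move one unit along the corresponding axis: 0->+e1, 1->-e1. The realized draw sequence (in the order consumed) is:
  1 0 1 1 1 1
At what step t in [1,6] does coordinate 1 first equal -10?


t=0: X=(-6), d=1 → -e1, X_1=(-7)
t=1: X=(-7), d=0 → +e1, X_2=(-6)
t=2: X=(-6), d=1 → -e1, X_3=(-7)
t=3: X=(-7), d=1 → -e1, X_4=(-8)
t=4: X=(-8), d=1 → -e1, X_5=(-9)
t=5: X=(-9), d=1 → -e1, X_6=(-10)

6


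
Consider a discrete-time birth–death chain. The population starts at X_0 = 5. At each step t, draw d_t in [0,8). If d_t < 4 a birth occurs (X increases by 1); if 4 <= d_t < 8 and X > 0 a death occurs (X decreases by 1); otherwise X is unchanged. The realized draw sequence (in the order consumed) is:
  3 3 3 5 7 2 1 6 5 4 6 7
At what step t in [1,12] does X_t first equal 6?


1

t=0: X=5, d=3 → birth, X_1=6
t=1: X=6, d=3 → birth, X_2=7
t=2: X=7, d=3 → birth, X_3=8
t=3: X=8, d=5 → death, X_4=7
t=4: X=7, d=7 → death, X_5=6
t=5: X=6, d=2 → birth, X_6=7
t=6: X=7, d=1 → birth, X_7=8
t=7: X=8, d=6 → death, X_8=7
t=8: X=7, d=5 → death, X_9=6
t=9: X=6, d=4 → death, X_10=5
t=10: X=5, d=6 → death, X_11=4
t=11: X=4, d=7 → death, X_12=3


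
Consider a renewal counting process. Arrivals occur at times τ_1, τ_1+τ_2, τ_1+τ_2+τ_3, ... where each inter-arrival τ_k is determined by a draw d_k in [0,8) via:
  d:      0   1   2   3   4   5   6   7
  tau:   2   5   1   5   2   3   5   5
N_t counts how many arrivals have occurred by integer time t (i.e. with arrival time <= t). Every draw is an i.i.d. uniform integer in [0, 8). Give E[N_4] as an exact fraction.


Inter-arrival values over d=0..7: [2, 5, 1, 5, 2, 3, 5, 5]
Each d has probability 1/8, so the pmf of τ is: f(1) = 1/8, f(2) = 1/4, f(3) = 1/8, f(5) = 1/2
Renewal equation for m(n) = E[N_n]: condition on τ_1 = k (if k <= n, one arrival plus a fresh copy on the remaining n−k steps): m(n) = F(n) + Σ_{k<=n} f(k)·m(n−k), where F(n) = P(τ <= n) and m(0) = 0
m(1) = F(1) = 1/8
m(2) = F(2) + f(1)·m(1) = 3/8 + 1/8·1/8 = 25/64
m(3) = F(3) + f(1)·m(2) + f(2)·m(1) = 1/2 + 1/8·25/64 + 1/4·1/8 = 297/512
m(4) = F(4) + f(1)·m(3) + f(2)·m(2) + f(3)·m(1) = 1/2 + 1/8·297/512 + 1/4·25/64 + 1/8·1/8 = 2809/4096
E[N_4] = m(4) = 2809/4096

2809/4096


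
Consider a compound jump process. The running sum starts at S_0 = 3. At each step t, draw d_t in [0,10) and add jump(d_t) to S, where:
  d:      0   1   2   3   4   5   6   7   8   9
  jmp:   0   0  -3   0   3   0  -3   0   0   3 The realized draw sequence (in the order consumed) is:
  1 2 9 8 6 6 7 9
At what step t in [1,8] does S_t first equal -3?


6

t=0: S=3, d=1, jump=0, S_1=3
t=1: S=3, d=2, jump=-3, S_2=0
t=2: S=0, d=9, jump=3, S_3=3
t=3: S=3, d=8, jump=0, S_4=3
t=4: S=3, d=6, jump=-3, S_5=0
t=5: S=0, d=6, jump=-3, S_6=-3
t=6: S=-3, d=7, jump=0, S_7=-3
t=7: S=-3, d=9, jump=3, S_8=0


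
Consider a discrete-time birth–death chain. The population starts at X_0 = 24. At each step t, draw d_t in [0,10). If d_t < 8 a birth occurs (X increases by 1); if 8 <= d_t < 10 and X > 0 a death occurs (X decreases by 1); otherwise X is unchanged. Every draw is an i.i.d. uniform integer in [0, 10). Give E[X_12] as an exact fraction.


156/5

X can drop by at most 1 per step and X_0 = 24 > T = 12, so X_t >= 24 − t >= 12 > 0 for every t <= 12: the floor at 0 (the 'and X > 0' condition) never binds. Hence X_12 = X_0 + Σ_{t<12} Y_t with i.i.d. increments Y_t = y(d_t) ∈ {+1, −1, 0}.
Outcome values over d=0..9: [1, 1, 1, 1, 1, 1, 1, 1, -1, -1]
Σy = 6, Σy² = 10, M = 10
μ = 6/10 = 3/5,  σ² = 10/10 − (3/5)² = 16/25
E[X_12] = 24 + 12·(3/5) = 156/5


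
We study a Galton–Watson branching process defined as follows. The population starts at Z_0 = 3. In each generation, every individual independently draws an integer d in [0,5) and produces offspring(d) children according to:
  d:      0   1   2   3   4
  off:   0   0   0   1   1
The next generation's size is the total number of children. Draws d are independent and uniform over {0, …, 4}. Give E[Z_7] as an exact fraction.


384/78125

Outcome values over d=0..4: [0, 0, 0, 1, 1]
Σy = 2, Σy² = 2, M = 5
μ = 2/5 = 2/5,  σ² = 2/5 − (2/5)² = 6/25
E[Z_0] = 3
E[Z_1] = 2/5·E[Z_0] = 6/5
E[Z_2] = 2/5·E[Z_1] = 12/25
E[Z_3] = 2/5·E[Z_2] = 24/125
E[Z_4] = 2/5·E[Z_3] = 48/625
E[Z_5] = 2/5·E[Z_4] = 96/3125
E[Z_6] = 2/5·E[Z_5] = 192/15625
E[Z_7] = 2/5·E[Z_6] = 384/78125


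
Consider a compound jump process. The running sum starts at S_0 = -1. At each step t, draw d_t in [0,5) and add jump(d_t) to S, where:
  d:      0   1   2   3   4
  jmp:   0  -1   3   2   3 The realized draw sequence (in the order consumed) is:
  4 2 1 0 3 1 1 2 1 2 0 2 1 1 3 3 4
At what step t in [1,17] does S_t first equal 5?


2

t=0: S=-1, d=4, jump=3, S_1=2
t=1: S=2, d=2, jump=3, S_2=5
t=2: S=5, d=1, jump=-1, S_3=4
t=3: S=4, d=0, jump=0, S_4=4
t=4: S=4, d=3, jump=2, S_5=6
t=5: S=6, d=1, jump=-1, S_6=5
t=6: S=5, d=1, jump=-1, S_7=4
t=7: S=4, d=2, jump=3, S_8=7
t=8: S=7, d=1, jump=-1, S_9=6
t=9: S=6, d=2, jump=3, S_10=9
t=10: S=9, d=0, jump=0, S_11=9
t=11: S=9, d=2, jump=3, S_12=12
t=12: S=12, d=1, jump=-1, S_13=11
t=13: S=11, d=1, jump=-1, S_14=10
t=14: S=10, d=3, jump=2, S_15=12
t=15: S=12, d=3, jump=2, S_16=14
t=16: S=14, d=4, jump=3, S_17=17


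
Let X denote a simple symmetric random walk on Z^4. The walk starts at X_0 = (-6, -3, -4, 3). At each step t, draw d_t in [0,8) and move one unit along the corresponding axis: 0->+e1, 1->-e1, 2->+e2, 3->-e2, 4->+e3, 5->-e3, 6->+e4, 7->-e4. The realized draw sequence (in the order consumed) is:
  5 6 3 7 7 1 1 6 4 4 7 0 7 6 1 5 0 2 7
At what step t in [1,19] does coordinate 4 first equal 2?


t=0: X=(-6, -3, -4, 3), d=5 → -e3, X_1=(-6, -3, -5, 3)
t=1: X=(-6, -3, -5, 3), d=6 → +e4, X_2=(-6, -3, -5, 4)
t=2: X=(-6, -3, -5, 4), d=3 → -e2, X_3=(-6, -4, -5, 4)
t=3: X=(-6, -4, -5, 4), d=7 → -e4, X_4=(-6, -4, -5, 3)
t=4: X=(-6, -4, -5, 3), d=7 → -e4, X_5=(-6, -4, -5, 2)
t=5: X=(-6, -4, -5, 2), d=1 → -e1, X_6=(-7, -4, -5, 2)
t=6: X=(-7, -4, -5, 2), d=1 → -e1, X_7=(-8, -4, -5, 2)
t=7: X=(-8, -4, -5, 2), d=6 → +e4, X_8=(-8, -4, -5, 3)
t=8: X=(-8, -4, -5, 3), d=4 → +e3, X_9=(-8, -4, -4, 3)
t=9: X=(-8, -4, -4, 3), d=4 → +e3, X_10=(-8, -4, -3, 3)
t=10: X=(-8, -4, -3, 3), d=7 → -e4, X_11=(-8, -4, -3, 2)
t=11: X=(-8, -4, -3, 2), d=0 → +e1, X_12=(-7, -4, -3, 2)
t=12: X=(-7, -4, -3, 2), d=7 → -e4, X_13=(-7, -4, -3, 1)
t=13: X=(-7, -4, -3, 1), d=6 → +e4, X_14=(-7, -4, -3, 2)
t=14: X=(-7, -4, -3, 2), d=1 → -e1, X_15=(-8, -4, -3, 2)
t=15: X=(-8, -4, -3, 2), d=5 → -e3, X_16=(-8, -4, -4, 2)
t=16: X=(-8, -4, -4, 2), d=0 → +e1, X_17=(-7, -4, -4, 2)
t=17: X=(-7, -4, -4, 2), d=2 → +e2, X_18=(-7, -3, -4, 2)
t=18: X=(-7, -3, -4, 2), d=7 → -e4, X_19=(-7, -3, -4, 1)

5


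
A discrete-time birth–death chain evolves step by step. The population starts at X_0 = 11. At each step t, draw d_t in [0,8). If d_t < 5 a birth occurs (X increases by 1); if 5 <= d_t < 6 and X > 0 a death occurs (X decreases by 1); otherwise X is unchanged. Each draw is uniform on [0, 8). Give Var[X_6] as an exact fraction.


X can drop by at most 1 per step and X_0 = 11 > T = 6, so X_t >= 11 − t >= 5 > 0 for every t <= 6: the floor at 0 (the 'and X > 0' condition) never binds. Hence X_6 = X_0 + Σ_{t<6} Y_t with i.i.d. increments Y_t = y(d_t) ∈ {+1, −1, 0}.
Outcome values over d=0..7: [1, 1, 1, 1, 1, -1, 0, 0]
Σy = 4, Σy² = 6, M = 8
μ = 4/8 = 1/2,  σ² = 6/8 − (1/2)² = 1/2
Independent increments: Var[X_6] = 6·σ² = 6·(1/2) = 3

3


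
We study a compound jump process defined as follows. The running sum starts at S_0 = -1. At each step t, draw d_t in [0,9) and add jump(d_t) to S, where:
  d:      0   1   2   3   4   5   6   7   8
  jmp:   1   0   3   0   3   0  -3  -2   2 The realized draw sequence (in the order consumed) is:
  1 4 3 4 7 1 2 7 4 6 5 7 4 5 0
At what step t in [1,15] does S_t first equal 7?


9

t=0: S=-1, d=1, jump=0, S_1=-1
t=1: S=-1, d=4, jump=3, S_2=2
t=2: S=2, d=3, jump=0, S_3=2
t=3: S=2, d=4, jump=3, S_4=5
t=4: S=5, d=7, jump=-2, S_5=3
t=5: S=3, d=1, jump=0, S_6=3
t=6: S=3, d=2, jump=3, S_7=6
t=7: S=6, d=7, jump=-2, S_8=4
t=8: S=4, d=4, jump=3, S_9=7
t=9: S=7, d=6, jump=-3, S_10=4
t=10: S=4, d=5, jump=0, S_11=4
t=11: S=4, d=7, jump=-2, S_12=2
t=12: S=2, d=4, jump=3, S_13=5
t=13: S=5, d=5, jump=0, S_14=5
t=14: S=5, d=0, jump=1, S_15=6


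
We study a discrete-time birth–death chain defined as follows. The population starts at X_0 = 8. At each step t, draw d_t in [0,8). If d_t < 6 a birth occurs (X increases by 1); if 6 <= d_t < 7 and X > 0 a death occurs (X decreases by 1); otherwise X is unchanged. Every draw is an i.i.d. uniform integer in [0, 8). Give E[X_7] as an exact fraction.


99/8

X can drop by at most 1 per step and X_0 = 8 > T = 7, so X_t >= 8 − t >= 1 > 0 for every t <= 7: the floor at 0 (the 'and X > 0' condition) never binds. Hence X_7 = X_0 + Σ_{t<7} Y_t with i.i.d. increments Y_t = y(d_t) ∈ {+1, −1, 0}.
Outcome values over d=0..7: [1, 1, 1, 1, 1, 1, -1, 0]
Σy = 5, Σy² = 7, M = 8
μ = 5/8 = 5/8,  σ² = 7/8 − (5/8)² = 31/64
E[X_7] = 8 + 7·(5/8) = 99/8


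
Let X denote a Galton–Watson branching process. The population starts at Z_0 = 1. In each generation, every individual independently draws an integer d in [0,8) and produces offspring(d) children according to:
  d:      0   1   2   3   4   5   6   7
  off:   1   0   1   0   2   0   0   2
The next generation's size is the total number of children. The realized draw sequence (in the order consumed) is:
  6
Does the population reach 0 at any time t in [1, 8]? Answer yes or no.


gen 0: Z_0=1, draws=[6], offspring=[0], Z_1=0
gen 1: Z_1=0, draws=[], offspring=[], Z_2=0
gen 2: Z_2=0, draws=[], offspring=[], Z_3=0
gen 3: Z_3=0, draws=[], offspring=[], Z_4=0
gen 4: Z_4=0, draws=[], offspring=[], Z_5=0
gen 5: Z_5=0, draws=[], offspring=[], Z_6=0
gen 6: Z_6=0, draws=[], offspring=[], Z_7=0
gen 7: Z_7=0, draws=[], offspring=[], Z_8=0

yes


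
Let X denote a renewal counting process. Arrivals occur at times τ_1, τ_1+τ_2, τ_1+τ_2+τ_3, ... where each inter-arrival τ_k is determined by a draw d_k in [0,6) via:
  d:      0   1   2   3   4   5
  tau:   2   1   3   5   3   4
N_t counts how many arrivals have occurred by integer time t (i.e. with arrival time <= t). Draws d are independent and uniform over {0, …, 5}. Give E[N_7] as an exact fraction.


Inter-arrival values over d=0..5: [2, 1, 3, 5, 3, 4]
Each d has probability 1/6, so the pmf of τ is: f(1) = 1/6, f(2) = 1/6, f(3) = 1/3, f(4) = 1/6, f(5) = 1/6
Renewal equation for m(n) = E[N_n]: condition on τ_1 = k (if k <= n, one arrival plus a fresh copy on the remaining n−k steps): m(n) = F(n) + Σ_{k<=n} f(k)·m(n−k), where F(n) = P(τ <= n) and m(0) = 0
m(1) = F(1) = 1/6
m(2) = F(2) + f(1)·m(1) = 1/3 + 1/6·1/6 = 13/36
m(3) = F(3) + f(1)·m(2) + f(2)·m(1) = 2/3 + 1/6·13/36 + 1/6·1/6 = 163/216
m(4) = F(4) + f(1)·m(3) + f(2)·m(2) + f(3)·m(1) = 5/6 + 1/6·163/216 + 1/6·13/36 + 1/3·1/6 = 1393/1296
m(5) = F(5) + f(1)·m(4) + f(2)·m(3) + f(3)·m(2) + f(4)·m(1) = 1 + 1/6·1393/1296 + 1/6·163/216 + 1/3·13/36 + 1/6·1/6 = 11299/7776
m(6) = F(6) + f(1)·m(5) + f(2)·m(4) + f(3)·m(3) + f(4)·m(2) + f(5)·m(1) = 1 + 1/6·11299/7776 + 1/6·1393/1296 + 1/3·163/216 + 1/6·13/36 + 1/6·1/6 = 82153/46656
m(7) = F(7) + f(1)·m(6) + f(2)·m(5) + f(3)·m(4) + f(4)·m(3) + f(5)·m(2) = 1 + 1/6·82153/46656 + 1/6·11299/7776 + 1/3·1393/1296 + 1/6·163/216 + 1/6·13/36 = 582235/279936
E[N_7] = m(7) = 582235/279936

582235/279936


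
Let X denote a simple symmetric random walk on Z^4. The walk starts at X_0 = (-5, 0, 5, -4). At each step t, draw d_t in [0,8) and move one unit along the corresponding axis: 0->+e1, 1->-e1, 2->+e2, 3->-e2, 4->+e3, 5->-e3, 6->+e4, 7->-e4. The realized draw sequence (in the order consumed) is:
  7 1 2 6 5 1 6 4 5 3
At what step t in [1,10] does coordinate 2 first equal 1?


3

t=0: X=(-5, 0, 5, -4), d=7 → -e4, X_1=(-5, 0, 5, -5)
t=1: X=(-5, 0, 5, -5), d=1 → -e1, X_2=(-6, 0, 5, -5)
t=2: X=(-6, 0, 5, -5), d=2 → +e2, X_3=(-6, 1, 5, -5)
t=3: X=(-6, 1, 5, -5), d=6 → +e4, X_4=(-6, 1, 5, -4)
t=4: X=(-6, 1, 5, -4), d=5 → -e3, X_5=(-6, 1, 4, -4)
t=5: X=(-6, 1, 4, -4), d=1 → -e1, X_6=(-7, 1, 4, -4)
t=6: X=(-7, 1, 4, -4), d=6 → +e4, X_7=(-7, 1, 4, -3)
t=7: X=(-7, 1, 4, -3), d=4 → +e3, X_8=(-7, 1, 5, -3)
t=8: X=(-7, 1, 5, -3), d=5 → -e3, X_9=(-7, 1, 4, -3)
t=9: X=(-7, 1, 4, -3), d=3 → -e2, X_10=(-7, 0, 4, -3)


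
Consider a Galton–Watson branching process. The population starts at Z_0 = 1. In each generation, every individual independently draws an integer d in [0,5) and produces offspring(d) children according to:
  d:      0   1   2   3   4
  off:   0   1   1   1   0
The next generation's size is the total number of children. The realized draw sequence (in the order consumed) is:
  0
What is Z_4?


0

gen 0: Z_0=1, draws=[0], offspring=[0], Z_1=0
gen 1: Z_1=0, draws=[], offspring=[], Z_2=0
gen 2: Z_2=0, draws=[], offspring=[], Z_3=0
gen 3: Z_3=0, draws=[], offspring=[], Z_4=0


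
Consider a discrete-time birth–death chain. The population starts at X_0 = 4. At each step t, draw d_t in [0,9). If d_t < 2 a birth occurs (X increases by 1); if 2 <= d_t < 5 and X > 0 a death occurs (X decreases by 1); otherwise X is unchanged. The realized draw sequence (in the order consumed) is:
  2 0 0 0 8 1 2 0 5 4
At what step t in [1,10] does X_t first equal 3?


t=0: X=4, d=2 → death, X_1=3
t=1: X=3, d=0 → birth, X_2=4
t=2: X=4, d=0 → birth, X_3=5
t=3: X=5, d=0 → birth, X_4=6
t=4: X=6, d=8 → hold, X_5=6
t=5: X=6, d=1 → birth, X_6=7
t=6: X=7, d=2 → death, X_7=6
t=7: X=6, d=0 → birth, X_8=7
t=8: X=7, d=5 → hold, X_9=7
t=9: X=7, d=4 → death, X_10=6

1


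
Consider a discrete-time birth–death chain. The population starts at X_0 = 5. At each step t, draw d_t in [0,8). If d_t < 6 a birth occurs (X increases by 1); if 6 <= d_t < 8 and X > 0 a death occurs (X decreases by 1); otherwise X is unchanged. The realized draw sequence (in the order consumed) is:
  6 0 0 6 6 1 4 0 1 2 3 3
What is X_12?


11

t=0: X=5, d=6 → death, X_1=4
t=1: X=4, d=0 → birth, X_2=5
t=2: X=5, d=0 → birth, X_3=6
t=3: X=6, d=6 → death, X_4=5
t=4: X=5, d=6 → death, X_5=4
t=5: X=4, d=1 → birth, X_6=5
t=6: X=5, d=4 → birth, X_7=6
t=7: X=6, d=0 → birth, X_8=7
t=8: X=7, d=1 → birth, X_9=8
t=9: X=8, d=2 → birth, X_10=9
t=10: X=9, d=3 → birth, X_11=10
t=11: X=10, d=3 → birth, X_12=11


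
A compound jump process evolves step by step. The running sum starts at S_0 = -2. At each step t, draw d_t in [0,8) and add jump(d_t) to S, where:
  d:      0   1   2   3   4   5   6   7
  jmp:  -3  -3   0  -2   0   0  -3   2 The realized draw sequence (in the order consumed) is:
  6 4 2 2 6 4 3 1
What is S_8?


t=0: S=-2, d=6, jump=-3, S_1=-5
t=1: S=-5, d=4, jump=0, S_2=-5
t=2: S=-5, d=2, jump=0, S_3=-5
t=3: S=-5, d=2, jump=0, S_4=-5
t=4: S=-5, d=6, jump=-3, S_5=-8
t=5: S=-8, d=4, jump=0, S_6=-8
t=6: S=-8, d=3, jump=-2, S_7=-10
t=7: S=-10, d=1, jump=-3, S_8=-13

-13


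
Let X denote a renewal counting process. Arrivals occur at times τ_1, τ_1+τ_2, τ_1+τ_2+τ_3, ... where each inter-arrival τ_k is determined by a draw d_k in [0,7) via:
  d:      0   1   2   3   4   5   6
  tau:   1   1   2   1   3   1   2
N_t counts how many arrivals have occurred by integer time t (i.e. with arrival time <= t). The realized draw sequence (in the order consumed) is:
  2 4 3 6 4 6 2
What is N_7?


3

draw d_1=2: τ_1=2, arrival time A_1=2
draw d_2=4: τ_2=3, arrival time A_2=5
draw d_3=3: τ_3=1, arrival time A_3=6
draw d_4=6: τ_4=2, arrival time A_4=8
draw d_5=4: τ_5=3, arrival time A_5=11
draw d_6=6: τ_6=2, arrival time A_6=13
draw d_7=2: τ_7=2, arrival time A_7=15
N_t over t=0..7: 0:0 1:0 2:1 3:1 4:1 5:2 6:3 7:3


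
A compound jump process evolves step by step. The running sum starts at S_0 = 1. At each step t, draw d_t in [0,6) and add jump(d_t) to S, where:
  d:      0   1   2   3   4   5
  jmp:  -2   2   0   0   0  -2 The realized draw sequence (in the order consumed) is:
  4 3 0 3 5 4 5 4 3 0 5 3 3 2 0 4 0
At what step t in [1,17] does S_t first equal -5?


t=0: S=1, d=4, jump=0, S_1=1
t=1: S=1, d=3, jump=0, S_2=1
t=2: S=1, d=0, jump=-2, S_3=-1
t=3: S=-1, d=3, jump=0, S_4=-1
t=4: S=-1, d=5, jump=-2, S_5=-3
t=5: S=-3, d=4, jump=0, S_6=-3
t=6: S=-3, d=5, jump=-2, S_7=-5
t=7: S=-5, d=4, jump=0, S_8=-5
t=8: S=-5, d=3, jump=0, S_9=-5
t=9: S=-5, d=0, jump=-2, S_10=-7
t=10: S=-7, d=5, jump=-2, S_11=-9
t=11: S=-9, d=3, jump=0, S_12=-9
t=12: S=-9, d=3, jump=0, S_13=-9
t=13: S=-9, d=2, jump=0, S_14=-9
t=14: S=-9, d=0, jump=-2, S_15=-11
t=15: S=-11, d=4, jump=0, S_16=-11
t=16: S=-11, d=0, jump=-2, S_17=-13

7


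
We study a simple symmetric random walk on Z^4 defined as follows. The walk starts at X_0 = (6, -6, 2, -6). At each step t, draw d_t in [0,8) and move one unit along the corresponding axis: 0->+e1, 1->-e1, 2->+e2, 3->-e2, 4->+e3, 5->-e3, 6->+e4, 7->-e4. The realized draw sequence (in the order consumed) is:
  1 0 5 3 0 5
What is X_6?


(7, -7, 0, -6)

t=0: X=(6, -6, 2, -6), d=1 → -e1, X_1=(5, -6, 2, -6)
t=1: X=(5, -6, 2, -6), d=0 → +e1, X_2=(6, -6, 2, -6)
t=2: X=(6, -6, 2, -6), d=5 → -e3, X_3=(6, -6, 1, -6)
t=3: X=(6, -6, 1, -6), d=3 → -e2, X_4=(6, -7, 1, -6)
t=4: X=(6, -7, 1, -6), d=0 → +e1, X_5=(7, -7, 1, -6)
t=5: X=(7, -7, 1, -6), d=5 → -e3, X_6=(7, -7, 0, -6)


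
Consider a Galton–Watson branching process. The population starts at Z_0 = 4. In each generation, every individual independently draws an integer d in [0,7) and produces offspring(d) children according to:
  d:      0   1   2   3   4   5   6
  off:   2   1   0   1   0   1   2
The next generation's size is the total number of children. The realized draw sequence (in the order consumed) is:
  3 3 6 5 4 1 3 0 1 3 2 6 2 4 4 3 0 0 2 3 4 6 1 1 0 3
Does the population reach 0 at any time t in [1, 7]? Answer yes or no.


no

gen 0: Z_0=4, draws=[3, 3, 6, 5], offspring=[1, 1, 2, 1], Z_1=5
gen 1: Z_1=5, draws=[4, 1, 3, 0, 1], offspring=[0, 1, 1, 2, 1], Z_2=5
gen 2: Z_2=5, draws=[3, 2, 6, 2, 4], offspring=[1, 0, 2, 0, 0], Z_3=3
gen 3: Z_3=3, draws=[4, 3, 0], offspring=[0, 1, 2], Z_4=3
gen 4: Z_4=3, draws=[0, 2, 3], offspring=[2, 0, 1], Z_5=3
gen 5: Z_5=3, draws=[4, 6, 1], offspring=[0, 2, 1], Z_6=3
gen 6: Z_6=3, draws=[1, 0, 3], offspring=[1, 2, 1], Z_7=4


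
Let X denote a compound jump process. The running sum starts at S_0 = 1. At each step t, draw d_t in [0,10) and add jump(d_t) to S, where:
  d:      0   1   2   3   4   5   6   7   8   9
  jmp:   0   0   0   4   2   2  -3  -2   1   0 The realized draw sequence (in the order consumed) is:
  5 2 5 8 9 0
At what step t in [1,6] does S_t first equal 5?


3

t=0: S=1, d=5, jump=2, S_1=3
t=1: S=3, d=2, jump=0, S_2=3
t=2: S=3, d=5, jump=2, S_3=5
t=3: S=5, d=8, jump=1, S_4=6
t=4: S=6, d=9, jump=0, S_5=6
t=5: S=6, d=0, jump=0, S_6=6


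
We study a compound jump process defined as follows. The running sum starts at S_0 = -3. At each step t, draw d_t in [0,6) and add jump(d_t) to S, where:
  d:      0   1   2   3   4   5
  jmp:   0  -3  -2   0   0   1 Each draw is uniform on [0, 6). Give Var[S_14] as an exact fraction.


Outcome values over d=0..5: [0, -3, -2, 0, 0, 1]
Σy = -4, Σy² = 14, M = 6
μ = -4/6 = -2/3,  σ² = 14/6 − (-2/3)² = 17/9
Independent increments: Var[S_14] = 14·σ² = 14·(17/9) = 238/9

238/9


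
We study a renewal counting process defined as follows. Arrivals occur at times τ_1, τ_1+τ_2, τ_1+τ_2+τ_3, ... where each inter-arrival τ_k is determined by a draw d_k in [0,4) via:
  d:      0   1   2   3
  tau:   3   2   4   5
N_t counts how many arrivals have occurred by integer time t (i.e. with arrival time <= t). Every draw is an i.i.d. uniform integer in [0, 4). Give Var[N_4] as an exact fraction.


Inter-arrival values over d=0..3: [3, 2, 4, 5]
Each d has probability 1/4, so the pmf of τ is: f(2) = 1/4, f(3) = 1/4, f(4) = 1/4, f(5) = 1/4
Let p_n(j) = P(N_n = j), with p_0 = [1]. Condition on τ_1: p_n(0) = P(τ > n), and for j >= 1, p_n(j) = Σ_{k<=n} f(k)·p_{n−k}(j−1)
p_1 = [1]  (j = 0)
p_2 = [3/4, 1/4]  (j = 0..1)
p_3 = [1/2, 1/2]  (j = 0..1)
p_4 = [1/4, 11/16, 1/16]  (j = 0..2)
E[N_4] = Σ j·p_4(j) = 13/16;  E[N_4²] = Σ j²·p_4(j) = 15/16
Var[N_4] = 15/16 − (13/16)² = 71/256

71/256


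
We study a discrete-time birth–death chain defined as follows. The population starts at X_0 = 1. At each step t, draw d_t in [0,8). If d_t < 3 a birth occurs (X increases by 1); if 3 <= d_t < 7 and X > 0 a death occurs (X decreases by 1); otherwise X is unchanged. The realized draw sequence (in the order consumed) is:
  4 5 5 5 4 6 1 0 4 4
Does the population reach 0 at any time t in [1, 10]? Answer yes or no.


t=0: X=1, d=4 → death, X_1=0
t=1: X=0, d=5 → hold, X_2=0
t=2: X=0, d=5 → hold, X_3=0
t=3: X=0, d=5 → hold, X_4=0
t=4: X=0, d=4 → hold, X_5=0
t=5: X=0, d=6 → hold, X_6=0
t=6: X=0, d=1 → birth, X_7=1
t=7: X=1, d=0 → birth, X_8=2
t=8: X=2, d=4 → death, X_9=1
t=9: X=1, d=4 → death, X_10=0

yes


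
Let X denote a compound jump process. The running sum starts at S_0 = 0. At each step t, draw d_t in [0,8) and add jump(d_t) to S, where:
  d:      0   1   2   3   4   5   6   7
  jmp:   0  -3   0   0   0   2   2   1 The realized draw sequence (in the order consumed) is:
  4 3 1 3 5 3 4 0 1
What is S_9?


-4

t=0: S=0, d=4, jump=0, S_1=0
t=1: S=0, d=3, jump=0, S_2=0
t=2: S=0, d=1, jump=-3, S_3=-3
t=3: S=-3, d=3, jump=0, S_4=-3
t=4: S=-3, d=5, jump=2, S_5=-1
t=5: S=-1, d=3, jump=0, S_6=-1
t=6: S=-1, d=4, jump=0, S_7=-1
t=7: S=-1, d=0, jump=0, S_8=-1
t=8: S=-1, d=1, jump=-3, S_9=-4


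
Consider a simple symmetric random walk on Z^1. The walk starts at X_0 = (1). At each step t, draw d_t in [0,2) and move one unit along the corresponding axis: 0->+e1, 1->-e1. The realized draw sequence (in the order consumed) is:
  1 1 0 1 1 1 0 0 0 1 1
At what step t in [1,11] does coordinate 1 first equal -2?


t=0: X=(1), d=1 → -e1, X_1=(0)
t=1: X=(0), d=1 → -e1, X_2=(-1)
t=2: X=(-1), d=0 → +e1, X_3=(0)
t=3: X=(0), d=1 → -e1, X_4=(-1)
t=4: X=(-1), d=1 → -e1, X_5=(-2)
t=5: X=(-2), d=1 → -e1, X_6=(-3)
t=6: X=(-3), d=0 → +e1, X_7=(-2)
t=7: X=(-2), d=0 → +e1, X_8=(-1)
t=8: X=(-1), d=0 → +e1, X_9=(0)
t=9: X=(0), d=1 → -e1, X_10=(-1)
t=10: X=(-1), d=1 → -e1, X_11=(-2)

5


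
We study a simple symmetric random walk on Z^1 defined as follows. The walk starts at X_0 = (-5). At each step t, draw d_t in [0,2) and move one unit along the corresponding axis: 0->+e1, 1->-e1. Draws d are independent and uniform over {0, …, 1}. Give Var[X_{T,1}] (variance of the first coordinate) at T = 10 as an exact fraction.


Outcome values over d=0..1: [1, -1]
Σy = 0, Σy² = 2, M = 2
μ = 0/2 = 0,  σ² = 2/2 − (0)² = 1
Independent increments: Var[X_10] = 10·σ² = 10·(1) = 10

10


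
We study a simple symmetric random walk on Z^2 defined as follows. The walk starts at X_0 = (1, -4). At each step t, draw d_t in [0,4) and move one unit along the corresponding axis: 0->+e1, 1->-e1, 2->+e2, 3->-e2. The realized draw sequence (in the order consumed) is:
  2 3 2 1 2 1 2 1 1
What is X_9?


t=0: X=(1, -4), d=2 → +e2, X_1=(1, -3)
t=1: X=(1, -3), d=3 → -e2, X_2=(1, -4)
t=2: X=(1, -4), d=2 → +e2, X_3=(1, -3)
t=3: X=(1, -3), d=1 → -e1, X_4=(0, -3)
t=4: X=(0, -3), d=2 → +e2, X_5=(0, -2)
t=5: X=(0, -2), d=1 → -e1, X_6=(-1, -2)
t=6: X=(-1, -2), d=2 → +e2, X_7=(-1, -1)
t=7: X=(-1, -1), d=1 → -e1, X_8=(-2, -1)
t=8: X=(-2, -1), d=1 → -e1, X_9=(-3, -1)

(-3, -1)


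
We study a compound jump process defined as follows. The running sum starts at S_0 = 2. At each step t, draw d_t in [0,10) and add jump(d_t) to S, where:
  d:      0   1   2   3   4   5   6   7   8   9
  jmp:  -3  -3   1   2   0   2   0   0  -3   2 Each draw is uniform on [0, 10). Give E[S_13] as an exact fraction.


Outcome values over d=0..9: [-3, -3, 1, 2, 0, 2, 0, 0, -3, 2]
Σy = -2, Σy² = 40, M = 10
μ = -2/10 = -1/5,  σ² = 40/10 − (-1/5)² = 99/25
E[S_13] = 2 + 13·(-1/5) = -3/5

-3/5


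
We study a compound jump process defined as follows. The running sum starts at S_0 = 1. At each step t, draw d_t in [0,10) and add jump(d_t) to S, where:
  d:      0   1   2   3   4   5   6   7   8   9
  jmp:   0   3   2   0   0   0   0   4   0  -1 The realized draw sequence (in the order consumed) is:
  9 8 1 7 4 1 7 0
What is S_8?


14

t=0: S=1, d=9, jump=-1, S_1=0
t=1: S=0, d=8, jump=0, S_2=0
t=2: S=0, d=1, jump=3, S_3=3
t=3: S=3, d=7, jump=4, S_4=7
t=4: S=7, d=4, jump=0, S_5=7
t=5: S=7, d=1, jump=3, S_6=10
t=6: S=10, d=7, jump=4, S_7=14
t=7: S=14, d=0, jump=0, S_8=14


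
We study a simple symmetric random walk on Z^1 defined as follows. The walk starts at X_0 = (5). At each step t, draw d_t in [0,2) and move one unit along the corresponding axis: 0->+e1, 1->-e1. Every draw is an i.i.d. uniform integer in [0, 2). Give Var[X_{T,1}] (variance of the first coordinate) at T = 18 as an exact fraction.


18

Outcome values over d=0..1: [1, -1]
Σy = 0, Σy² = 2, M = 2
μ = 0/2 = 0,  σ² = 2/2 − (0)² = 1
Independent increments: Var[X_18] = 18·σ² = 18·(1) = 18


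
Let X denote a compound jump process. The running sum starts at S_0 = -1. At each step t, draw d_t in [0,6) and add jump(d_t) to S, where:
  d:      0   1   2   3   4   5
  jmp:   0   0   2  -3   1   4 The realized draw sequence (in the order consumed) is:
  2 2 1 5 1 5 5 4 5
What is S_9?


20

t=0: S=-1, d=2, jump=2, S_1=1
t=1: S=1, d=2, jump=2, S_2=3
t=2: S=3, d=1, jump=0, S_3=3
t=3: S=3, d=5, jump=4, S_4=7
t=4: S=7, d=1, jump=0, S_5=7
t=5: S=7, d=5, jump=4, S_6=11
t=6: S=11, d=5, jump=4, S_7=15
t=7: S=15, d=4, jump=1, S_8=16
t=8: S=16, d=5, jump=4, S_9=20
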